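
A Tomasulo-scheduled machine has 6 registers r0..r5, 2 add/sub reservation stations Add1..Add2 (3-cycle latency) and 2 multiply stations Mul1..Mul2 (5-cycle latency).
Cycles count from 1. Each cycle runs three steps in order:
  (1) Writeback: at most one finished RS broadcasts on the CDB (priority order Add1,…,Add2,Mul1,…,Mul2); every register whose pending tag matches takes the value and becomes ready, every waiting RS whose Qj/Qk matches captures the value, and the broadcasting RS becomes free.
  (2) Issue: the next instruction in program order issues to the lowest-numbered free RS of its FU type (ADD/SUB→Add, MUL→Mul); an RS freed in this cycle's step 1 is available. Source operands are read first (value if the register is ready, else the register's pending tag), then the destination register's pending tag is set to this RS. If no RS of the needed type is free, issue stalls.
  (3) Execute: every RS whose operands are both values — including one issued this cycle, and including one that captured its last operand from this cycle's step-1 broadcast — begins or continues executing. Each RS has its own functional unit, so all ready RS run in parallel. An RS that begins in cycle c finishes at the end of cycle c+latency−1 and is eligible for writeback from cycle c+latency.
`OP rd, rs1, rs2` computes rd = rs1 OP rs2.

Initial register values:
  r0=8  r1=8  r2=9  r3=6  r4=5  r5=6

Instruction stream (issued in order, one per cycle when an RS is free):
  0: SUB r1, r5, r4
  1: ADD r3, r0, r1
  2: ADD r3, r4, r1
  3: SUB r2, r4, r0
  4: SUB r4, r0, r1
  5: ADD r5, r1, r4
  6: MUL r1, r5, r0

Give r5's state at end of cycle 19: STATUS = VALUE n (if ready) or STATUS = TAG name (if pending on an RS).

STATUS = VALUE 8

cycle 1: issue SUB r1<-Add1 // r0:8,r1:Add1,r2:9,r3:6,r4:5,r5:6
cycle 2: issue ADD r3<-Add2 // r0:8,r1:Add1,r2:9,r3:Add2,r4:5,r5:6
cycle 3: stall // r0:8,r1:Add1,r2:9,r3:Add2,r4:5,r5:6
cycle 4: CDB Add1=1; issue ADD r3<-Add1 // r0:8,r1:1,r2:9,r3:Add1,r4:5,r5:6
cycle 5: stall // r0:8,r1:1,r2:9,r3:Add1,r4:5,r5:6
cycle 6: stall // r0:8,r1:1,r2:9,r3:Add1,r4:5,r5:6
cycle 7: CDB Add1=6; issue SUB r2<-Add1 // r0:8,r1:1,r2:Add1,r3:6,r4:5,r5:6
cycle 8: CDB Add2=9; issue SUB r4<-Add2 // r0:8,r1:1,r2:Add1,r3:6,r4:Add2,r5:6
cycle 9: stall // r0:8,r1:1,r2:Add1,r3:6,r4:Add2,r5:6
cycle 10: CDB Add1=-3; issue ADD r5<-Add1 // r0:8,r1:1,r2:-3,r3:6,r4:Add2,r5:Add1
cycle 11: CDB Add2=7; issue MUL r1<-Mul1 // r0:8,r1:Mul1,r2:-3,r3:6,r4:7,r5:Add1
cycle 12: - // r0:8,r1:Mul1,r2:-3,r3:6,r4:7,r5:Add1
cycle 13: - // r0:8,r1:Mul1,r2:-3,r3:6,r4:7,r5:Add1
cycle 14: CDB Add1=8 // r0:8,r1:Mul1,r2:-3,r3:6,r4:7,r5:8
cycle 15: - // r0:8,r1:Mul1,r2:-3,r3:6,r4:7,r5:8
cycle 16: - // r0:8,r1:Mul1,r2:-3,r3:6,r4:7,r5:8
cycle 17: - // r0:8,r1:Mul1,r2:-3,r3:6,r4:7,r5:8
cycle 18: - // r0:8,r1:Mul1,r2:-3,r3:6,r4:7,r5:8
cycle 19: CDB Mul1=64 // r0:8,r1:64,r2:-3,r3:6,r4:7,r5:8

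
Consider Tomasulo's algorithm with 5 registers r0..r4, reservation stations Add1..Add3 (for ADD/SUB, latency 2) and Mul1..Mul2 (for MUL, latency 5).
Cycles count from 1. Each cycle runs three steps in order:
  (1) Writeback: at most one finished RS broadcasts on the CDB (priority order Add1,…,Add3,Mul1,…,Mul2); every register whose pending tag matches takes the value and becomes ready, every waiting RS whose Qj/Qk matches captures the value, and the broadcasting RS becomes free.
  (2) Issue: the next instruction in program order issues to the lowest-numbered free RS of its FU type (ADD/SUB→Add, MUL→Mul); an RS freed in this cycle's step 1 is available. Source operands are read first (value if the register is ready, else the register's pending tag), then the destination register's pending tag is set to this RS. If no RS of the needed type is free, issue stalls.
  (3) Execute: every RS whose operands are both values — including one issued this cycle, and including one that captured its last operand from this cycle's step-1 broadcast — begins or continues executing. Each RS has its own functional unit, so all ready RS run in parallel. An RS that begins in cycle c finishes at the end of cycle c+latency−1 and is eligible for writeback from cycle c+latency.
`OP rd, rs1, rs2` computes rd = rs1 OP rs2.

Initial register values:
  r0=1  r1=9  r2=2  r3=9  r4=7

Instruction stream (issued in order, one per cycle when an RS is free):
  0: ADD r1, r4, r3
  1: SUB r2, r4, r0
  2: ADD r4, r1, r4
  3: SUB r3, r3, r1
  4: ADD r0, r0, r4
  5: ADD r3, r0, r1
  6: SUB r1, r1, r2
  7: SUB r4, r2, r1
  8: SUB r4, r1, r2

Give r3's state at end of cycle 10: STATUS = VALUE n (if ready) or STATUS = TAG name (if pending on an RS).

cycle 1: issue ADD r1<-Add1 // r0:1,r1:Add1,r2:2,r3:9,r4:7
cycle 2: issue SUB r2<-Add2 // r0:1,r1:Add1,r2:Add2,r3:9,r4:7
cycle 3: CDB Add1=16; issue ADD r4<-Add1 // r0:1,r1:16,r2:Add2,r3:9,r4:Add1
cycle 4: CDB Add2=6; issue SUB r3<-Add2 // r0:1,r1:16,r2:6,r3:Add2,r4:Add1
cycle 5: CDB Add1=23; issue ADD r0<-Add1 // r0:Add1,r1:16,r2:6,r3:Add2,r4:23
cycle 6: CDB Add2=-7; issue ADD r3<-Add2 // r0:Add1,r1:16,r2:6,r3:Add2,r4:23
cycle 7: CDB Add1=24; issue SUB r1<-Add1 // r0:24,r1:Add1,r2:6,r3:Add2,r4:23
cycle 8: issue SUB r4<-Add3 // r0:24,r1:Add1,r2:6,r3:Add2,r4:Add3
cycle 9: CDB Add1=10; issue SUB r4<-Add1 // r0:24,r1:10,r2:6,r3:Add2,r4:Add1
cycle 10: CDB Add2=40 // r0:24,r1:10,r2:6,r3:40,r4:Add1

STATUS = VALUE 40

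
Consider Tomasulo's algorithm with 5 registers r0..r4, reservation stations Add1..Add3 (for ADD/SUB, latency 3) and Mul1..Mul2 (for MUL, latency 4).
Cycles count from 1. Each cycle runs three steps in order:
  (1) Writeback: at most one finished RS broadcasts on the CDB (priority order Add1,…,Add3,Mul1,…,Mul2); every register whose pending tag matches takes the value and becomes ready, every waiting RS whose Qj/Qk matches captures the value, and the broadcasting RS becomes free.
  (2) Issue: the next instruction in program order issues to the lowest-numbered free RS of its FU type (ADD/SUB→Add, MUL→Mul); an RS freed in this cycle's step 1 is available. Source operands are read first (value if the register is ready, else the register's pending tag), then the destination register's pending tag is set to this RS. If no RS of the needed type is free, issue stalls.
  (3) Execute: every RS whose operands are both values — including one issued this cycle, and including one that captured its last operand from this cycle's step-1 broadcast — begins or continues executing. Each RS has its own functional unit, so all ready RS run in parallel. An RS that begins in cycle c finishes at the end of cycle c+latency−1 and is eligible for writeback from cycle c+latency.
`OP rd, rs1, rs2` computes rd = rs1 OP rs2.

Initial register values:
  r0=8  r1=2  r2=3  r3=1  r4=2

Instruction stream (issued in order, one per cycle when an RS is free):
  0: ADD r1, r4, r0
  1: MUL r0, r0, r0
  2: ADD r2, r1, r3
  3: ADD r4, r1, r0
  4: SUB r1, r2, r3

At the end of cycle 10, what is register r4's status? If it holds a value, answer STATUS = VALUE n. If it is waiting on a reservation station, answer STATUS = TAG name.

STATUS = VALUE 74

cycle 1: issue ADD r1<-Add1 // r0:8,r1:Add1,r2:3,r3:1,r4:2
cycle 2: issue MUL r0<-Mul1 // r0:Mul1,r1:Add1,r2:3,r3:1,r4:2
cycle 3: issue ADD r2<-Add2 // r0:Mul1,r1:Add1,r2:Add2,r3:1,r4:2
cycle 4: CDB Add1=10; issue ADD r4<-Add1 // r0:Mul1,r1:10,r2:Add2,r3:1,r4:Add1
cycle 5: issue SUB r1<-Add3 // r0:Mul1,r1:Add3,r2:Add2,r3:1,r4:Add1
cycle 6: CDB Mul1=64 // r0:64,r1:Add3,r2:Add2,r3:1,r4:Add1
cycle 7: CDB Add2=11 // r0:64,r1:Add3,r2:11,r3:1,r4:Add1
cycle 8: - // r0:64,r1:Add3,r2:11,r3:1,r4:Add1
cycle 9: CDB Add1=74 // r0:64,r1:Add3,r2:11,r3:1,r4:74
cycle 10: CDB Add3=10 // r0:64,r1:10,r2:11,r3:1,r4:74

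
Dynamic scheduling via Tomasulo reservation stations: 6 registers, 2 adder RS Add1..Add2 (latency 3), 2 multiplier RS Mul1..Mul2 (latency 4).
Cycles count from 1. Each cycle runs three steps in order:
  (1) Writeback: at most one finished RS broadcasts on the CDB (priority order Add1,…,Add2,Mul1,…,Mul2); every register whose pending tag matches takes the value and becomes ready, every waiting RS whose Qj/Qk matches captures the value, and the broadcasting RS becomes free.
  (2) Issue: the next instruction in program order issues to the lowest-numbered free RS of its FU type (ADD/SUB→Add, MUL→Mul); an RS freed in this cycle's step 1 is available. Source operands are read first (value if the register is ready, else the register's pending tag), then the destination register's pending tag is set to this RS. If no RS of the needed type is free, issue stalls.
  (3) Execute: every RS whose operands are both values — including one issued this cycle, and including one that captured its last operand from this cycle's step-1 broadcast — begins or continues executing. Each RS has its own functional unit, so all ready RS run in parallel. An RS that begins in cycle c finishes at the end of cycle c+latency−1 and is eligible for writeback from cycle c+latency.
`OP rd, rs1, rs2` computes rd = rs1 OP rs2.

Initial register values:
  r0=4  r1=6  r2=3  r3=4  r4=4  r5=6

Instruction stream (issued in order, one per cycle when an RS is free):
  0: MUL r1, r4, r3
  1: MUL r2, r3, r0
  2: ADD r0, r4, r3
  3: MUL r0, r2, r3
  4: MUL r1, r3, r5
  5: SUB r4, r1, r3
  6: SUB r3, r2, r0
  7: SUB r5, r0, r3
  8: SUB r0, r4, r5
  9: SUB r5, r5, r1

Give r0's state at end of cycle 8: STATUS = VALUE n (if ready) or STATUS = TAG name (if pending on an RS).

  c1: issue MUL r1<-Mul1  regs: r0:4,r1:Mul1,r2:3,r3:4,r4:4,r5:6
  c2: issue MUL r2<-Mul2  regs: r0:4,r1:Mul1,r2:Mul2,r3:4,r4:4,r5:6
  c3: issue ADD r0<-Add1  regs: r0:Add1,r1:Mul1,r2:Mul2,r3:4,r4:4,r5:6
  c4: stall  regs: r0:Add1,r1:Mul1,r2:Mul2,r3:4,r4:4,r5:6
  c5: CDB Mul1=16; issue MUL r0<-Mul1  regs: r0:Mul1,r1:16,r2:Mul2,r3:4,r4:4,r5:6
  c6: CDB Add1=8; stall  regs: r0:Mul1,r1:16,r2:Mul2,r3:4,r4:4,r5:6
  c7: CDB Mul2=16; issue MUL r1<-Mul2  regs: r0:Mul1,r1:Mul2,r2:16,r3:4,r4:4,r5:6
  c8: issue SUB r4<-Add1  regs: r0:Mul1,r1:Mul2,r2:16,r3:4,r4:Add1,r5:6

STATUS = TAG Mul1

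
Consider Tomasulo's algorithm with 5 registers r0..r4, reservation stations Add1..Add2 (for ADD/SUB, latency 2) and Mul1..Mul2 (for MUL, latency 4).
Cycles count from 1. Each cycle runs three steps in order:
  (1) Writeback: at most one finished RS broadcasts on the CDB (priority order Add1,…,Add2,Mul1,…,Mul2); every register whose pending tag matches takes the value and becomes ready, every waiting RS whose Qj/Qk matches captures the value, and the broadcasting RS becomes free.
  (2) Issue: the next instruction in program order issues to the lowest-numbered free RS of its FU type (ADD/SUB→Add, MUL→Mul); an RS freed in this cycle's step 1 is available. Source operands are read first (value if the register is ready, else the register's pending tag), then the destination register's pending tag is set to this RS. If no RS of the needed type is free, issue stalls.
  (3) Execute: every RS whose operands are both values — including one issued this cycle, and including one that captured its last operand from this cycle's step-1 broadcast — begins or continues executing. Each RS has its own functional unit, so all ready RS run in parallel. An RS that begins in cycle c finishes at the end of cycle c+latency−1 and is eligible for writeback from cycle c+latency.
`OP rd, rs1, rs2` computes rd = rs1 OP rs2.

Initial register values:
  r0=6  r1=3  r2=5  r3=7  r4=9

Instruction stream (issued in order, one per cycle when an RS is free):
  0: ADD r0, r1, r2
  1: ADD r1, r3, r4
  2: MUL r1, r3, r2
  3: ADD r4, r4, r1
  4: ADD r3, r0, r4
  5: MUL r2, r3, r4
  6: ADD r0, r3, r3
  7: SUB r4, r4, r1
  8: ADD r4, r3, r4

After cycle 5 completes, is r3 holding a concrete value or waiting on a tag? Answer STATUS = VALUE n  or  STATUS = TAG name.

c1: issue ADD r0<-Add1 | r0:Add1,r1:3,r2:5,r3:7,r4:9
c2: issue ADD r1<-Add2 | r0:Add1,r1:Add2,r2:5,r3:7,r4:9
c3: CDB Add1=8; issue MUL r1<-Mul1 | r0:8,r1:Mul1,r2:5,r3:7,r4:9
c4: CDB Add2=16; issue ADD r4<-Add1 | r0:8,r1:Mul1,r2:5,r3:7,r4:Add1
c5: issue ADD r3<-Add2 | r0:8,r1:Mul1,r2:5,r3:Add2,r4:Add1

STATUS = TAG Add2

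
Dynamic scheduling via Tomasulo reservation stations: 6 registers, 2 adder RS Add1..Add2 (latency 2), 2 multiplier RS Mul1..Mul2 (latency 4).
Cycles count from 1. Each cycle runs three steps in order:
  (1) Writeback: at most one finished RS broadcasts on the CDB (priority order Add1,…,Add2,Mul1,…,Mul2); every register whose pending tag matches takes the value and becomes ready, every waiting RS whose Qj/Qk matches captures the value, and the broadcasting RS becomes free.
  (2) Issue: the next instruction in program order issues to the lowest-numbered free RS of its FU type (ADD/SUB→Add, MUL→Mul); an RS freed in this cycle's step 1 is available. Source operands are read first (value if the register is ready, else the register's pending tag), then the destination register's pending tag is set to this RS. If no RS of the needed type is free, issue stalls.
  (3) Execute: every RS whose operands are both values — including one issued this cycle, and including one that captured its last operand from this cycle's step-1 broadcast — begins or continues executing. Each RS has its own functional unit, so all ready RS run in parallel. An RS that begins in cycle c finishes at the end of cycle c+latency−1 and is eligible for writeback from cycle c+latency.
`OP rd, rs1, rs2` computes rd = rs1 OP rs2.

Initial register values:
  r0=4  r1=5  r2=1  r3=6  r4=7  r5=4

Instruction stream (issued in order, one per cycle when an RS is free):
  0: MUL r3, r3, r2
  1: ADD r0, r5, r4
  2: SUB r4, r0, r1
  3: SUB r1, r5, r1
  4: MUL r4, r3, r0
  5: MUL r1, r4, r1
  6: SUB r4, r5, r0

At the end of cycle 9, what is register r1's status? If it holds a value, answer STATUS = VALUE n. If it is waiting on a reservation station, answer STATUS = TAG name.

cycle 1: issue MUL r3<-Mul1 // r0:4,r1:5,r2:1,r3:Mul1,r4:7,r5:4
cycle 2: issue ADD r0<-Add1 // r0:Add1,r1:5,r2:1,r3:Mul1,r4:7,r5:4
cycle 3: issue SUB r4<-Add2 // r0:Add1,r1:5,r2:1,r3:Mul1,r4:Add2,r5:4
cycle 4: CDB Add1=11; issue SUB r1<-Add1 // r0:11,r1:Add1,r2:1,r3:Mul1,r4:Add2,r5:4
cycle 5: CDB Mul1=6; issue MUL r4<-Mul1 // r0:11,r1:Add1,r2:1,r3:6,r4:Mul1,r5:4
cycle 6: CDB Add1=-1; issue MUL r1<-Mul2 // r0:11,r1:Mul2,r2:1,r3:6,r4:Mul1,r5:4
cycle 7: CDB Add2=6; issue SUB r4<-Add1 // r0:11,r1:Mul2,r2:1,r3:6,r4:Add1,r5:4
cycle 8: - // r0:11,r1:Mul2,r2:1,r3:6,r4:Add1,r5:4
cycle 9: CDB Add1=-7 // r0:11,r1:Mul2,r2:1,r3:6,r4:-7,r5:4

STATUS = TAG Mul2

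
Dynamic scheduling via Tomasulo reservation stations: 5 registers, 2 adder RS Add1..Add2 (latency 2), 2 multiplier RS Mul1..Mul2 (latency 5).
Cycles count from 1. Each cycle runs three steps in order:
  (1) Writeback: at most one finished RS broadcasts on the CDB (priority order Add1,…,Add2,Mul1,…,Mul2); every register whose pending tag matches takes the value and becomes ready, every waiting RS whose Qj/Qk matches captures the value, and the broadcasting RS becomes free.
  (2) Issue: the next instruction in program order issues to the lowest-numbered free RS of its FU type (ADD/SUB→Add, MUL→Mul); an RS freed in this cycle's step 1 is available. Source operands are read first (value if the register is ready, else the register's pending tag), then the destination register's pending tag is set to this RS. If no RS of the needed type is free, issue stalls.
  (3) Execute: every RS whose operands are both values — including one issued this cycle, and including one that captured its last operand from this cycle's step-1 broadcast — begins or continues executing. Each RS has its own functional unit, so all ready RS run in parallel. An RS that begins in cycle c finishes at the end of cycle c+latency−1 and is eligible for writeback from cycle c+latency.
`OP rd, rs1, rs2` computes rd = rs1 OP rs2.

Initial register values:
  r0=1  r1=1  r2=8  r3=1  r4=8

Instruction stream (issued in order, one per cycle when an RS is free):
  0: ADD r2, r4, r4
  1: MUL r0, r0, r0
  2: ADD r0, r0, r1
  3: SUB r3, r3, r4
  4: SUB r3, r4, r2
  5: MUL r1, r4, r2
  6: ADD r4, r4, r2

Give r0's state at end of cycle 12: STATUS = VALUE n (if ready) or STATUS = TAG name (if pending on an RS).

STATUS = VALUE 2

  c1: issue ADD r2<-Add1  regs: r0:1,r1:1,r2:Add1,r3:1,r4:8
  c2: issue MUL r0<-Mul1  regs: r0:Mul1,r1:1,r2:Add1,r3:1,r4:8
  c3: CDB Add1=16; issue ADD r0<-Add1  regs: r0:Add1,r1:1,r2:16,r3:1,r4:8
  c4: issue SUB r3<-Add2  regs: r0:Add1,r1:1,r2:16,r3:Add2,r4:8
  c5: stall  regs: r0:Add1,r1:1,r2:16,r3:Add2,r4:8
  c6: CDB Add2=-7; issue SUB r3<-Add2  regs: r0:Add1,r1:1,r2:16,r3:Add2,r4:8
  c7: CDB Mul1=1; issue MUL r1<-Mul1  regs: r0:Add1,r1:Mul1,r2:16,r3:Add2,r4:8
  c8: CDB Add2=-8; issue ADD r4<-Add2  regs: r0:Add1,r1:Mul1,r2:16,r3:-8,r4:Add2
  c9: CDB Add1=2  regs: r0:2,r1:Mul1,r2:16,r3:-8,r4:Add2
  c10: CDB Add2=24  regs: r0:2,r1:Mul1,r2:16,r3:-8,r4:24
  c11: -  regs: r0:2,r1:Mul1,r2:16,r3:-8,r4:24
  c12: CDB Mul1=128  regs: r0:2,r1:128,r2:16,r3:-8,r4:24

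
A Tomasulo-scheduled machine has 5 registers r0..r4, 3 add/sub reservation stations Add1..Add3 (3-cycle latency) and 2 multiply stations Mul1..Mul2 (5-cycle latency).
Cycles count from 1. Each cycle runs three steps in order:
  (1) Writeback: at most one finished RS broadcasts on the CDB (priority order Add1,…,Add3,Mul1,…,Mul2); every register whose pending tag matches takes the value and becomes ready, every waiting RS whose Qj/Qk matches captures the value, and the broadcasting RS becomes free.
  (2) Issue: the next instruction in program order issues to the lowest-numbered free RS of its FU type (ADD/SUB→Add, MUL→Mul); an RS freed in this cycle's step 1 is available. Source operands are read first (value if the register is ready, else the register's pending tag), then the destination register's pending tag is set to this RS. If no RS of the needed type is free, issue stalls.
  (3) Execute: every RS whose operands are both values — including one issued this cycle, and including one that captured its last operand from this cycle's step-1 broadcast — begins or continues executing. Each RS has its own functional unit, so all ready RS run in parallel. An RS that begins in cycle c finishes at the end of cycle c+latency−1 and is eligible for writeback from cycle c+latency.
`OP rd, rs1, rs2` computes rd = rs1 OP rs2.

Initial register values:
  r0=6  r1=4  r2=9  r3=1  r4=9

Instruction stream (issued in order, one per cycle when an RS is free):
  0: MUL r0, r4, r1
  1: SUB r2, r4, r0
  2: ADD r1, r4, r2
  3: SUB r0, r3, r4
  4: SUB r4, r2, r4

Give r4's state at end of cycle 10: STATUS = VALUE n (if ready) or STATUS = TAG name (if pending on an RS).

STATUS = TAG Add3

c1: issue MUL r0<-Mul1 | r0:Mul1,r1:4,r2:9,r3:1,r4:9
c2: issue SUB r2<-Add1 | r0:Mul1,r1:4,r2:Add1,r3:1,r4:9
c3: issue ADD r1<-Add2 | r0:Mul1,r1:Add2,r2:Add1,r3:1,r4:9
c4: issue SUB r0<-Add3 | r0:Add3,r1:Add2,r2:Add1,r3:1,r4:9
c5: stall | r0:Add3,r1:Add2,r2:Add1,r3:1,r4:9
c6: CDB Mul1=36; stall | r0:Add3,r1:Add2,r2:Add1,r3:1,r4:9
c7: CDB Add3=-8; issue SUB r4<-Add3 | r0:-8,r1:Add2,r2:Add1,r3:1,r4:Add3
c8: - | r0:-8,r1:Add2,r2:Add1,r3:1,r4:Add3
c9: CDB Add1=-27 | r0:-8,r1:Add2,r2:-27,r3:1,r4:Add3
c10: - | r0:-8,r1:Add2,r2:-27,r3:1,r4:Add3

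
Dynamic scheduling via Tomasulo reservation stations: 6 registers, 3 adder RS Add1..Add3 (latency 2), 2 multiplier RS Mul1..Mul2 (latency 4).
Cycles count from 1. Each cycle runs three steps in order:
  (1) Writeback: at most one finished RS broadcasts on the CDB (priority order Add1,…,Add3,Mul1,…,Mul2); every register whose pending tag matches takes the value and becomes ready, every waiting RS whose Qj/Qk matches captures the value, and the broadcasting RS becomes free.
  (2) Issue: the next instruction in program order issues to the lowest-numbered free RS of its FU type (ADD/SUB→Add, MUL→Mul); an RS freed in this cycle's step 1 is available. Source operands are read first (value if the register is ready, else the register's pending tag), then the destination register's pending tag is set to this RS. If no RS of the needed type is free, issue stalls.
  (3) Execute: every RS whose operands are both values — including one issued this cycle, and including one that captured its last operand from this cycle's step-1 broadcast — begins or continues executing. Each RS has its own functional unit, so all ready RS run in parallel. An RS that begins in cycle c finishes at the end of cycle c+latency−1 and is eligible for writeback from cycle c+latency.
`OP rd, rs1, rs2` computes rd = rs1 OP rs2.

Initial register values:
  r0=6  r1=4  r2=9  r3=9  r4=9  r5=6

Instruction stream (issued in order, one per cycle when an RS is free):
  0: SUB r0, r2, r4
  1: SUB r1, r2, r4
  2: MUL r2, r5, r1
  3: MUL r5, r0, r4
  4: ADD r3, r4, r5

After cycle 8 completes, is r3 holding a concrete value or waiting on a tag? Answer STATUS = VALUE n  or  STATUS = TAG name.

cycle 1: issue SUB r0<-Add1 // r0:Add1,r1:4,r2:9,r3:9,r4:9,r5:6
cycle 2: issue SUB r1<-Add2 // r0:Add1,r1:Add2,r2:9,r3:9,r4:9,r5:6
cycle 3: CDB Add1=0; issue MUL r2<-Mul1 // r0:0,r1:Add2,r2:Mul1,r3:9,r4:9,r5:6
cycle 4: CDB Add2=0; issue MUL r5<-Mul2 // r0:0,r1:0,r2:Mul1,r3:9,r4:9,r5:Mul2
cycle 5: issue ADD r3<-Add1 // r0:0,r1:0,r2:Mul1,r3:Add1,r4:9,r5:Mul2
cycle 6: - // r0:0,r1:0,r2:Mul1,r3:Add1,r4:9,r5:Mul2
cycle 7: - // r0:0,r1:0,r2:Mul1,r3:Add1,r4:9,r5:Mul2
cycle 8: CDB Mul1=0 // r0:0,r1:0,r2:0,r3:Add1,r4:9,r5:Mul2

STATUS = TAG Add1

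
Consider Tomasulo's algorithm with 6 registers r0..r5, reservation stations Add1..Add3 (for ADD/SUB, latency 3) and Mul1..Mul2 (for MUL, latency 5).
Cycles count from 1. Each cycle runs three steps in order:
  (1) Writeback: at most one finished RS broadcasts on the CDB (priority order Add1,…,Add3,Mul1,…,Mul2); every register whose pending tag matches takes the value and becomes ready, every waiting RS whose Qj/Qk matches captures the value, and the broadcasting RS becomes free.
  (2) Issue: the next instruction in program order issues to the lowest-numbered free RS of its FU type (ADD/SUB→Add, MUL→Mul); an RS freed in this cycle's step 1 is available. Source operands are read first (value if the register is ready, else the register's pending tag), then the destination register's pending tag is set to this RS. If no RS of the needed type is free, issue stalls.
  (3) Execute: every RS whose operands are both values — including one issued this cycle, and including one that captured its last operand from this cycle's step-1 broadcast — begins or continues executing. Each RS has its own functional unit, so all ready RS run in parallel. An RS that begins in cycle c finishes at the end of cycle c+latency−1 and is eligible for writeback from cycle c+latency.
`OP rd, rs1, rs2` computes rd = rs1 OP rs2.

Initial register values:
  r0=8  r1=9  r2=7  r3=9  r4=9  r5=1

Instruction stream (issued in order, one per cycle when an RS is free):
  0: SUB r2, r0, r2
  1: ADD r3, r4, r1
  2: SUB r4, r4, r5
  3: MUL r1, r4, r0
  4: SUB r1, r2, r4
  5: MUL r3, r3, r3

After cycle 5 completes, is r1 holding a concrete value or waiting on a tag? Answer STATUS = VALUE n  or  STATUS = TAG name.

cycle 1: issue SUB r2<-Add1 // r0:8,r1:9,r2:Add1,r3:9,r4:9,r5:1
cycle 2: issue ADD r3<-Add2 // r0:8,r1:9,r2:Add1,r3:Add2,r4:9,r5:1
cycle 3: issue SUB r4<-Add3 // r0:8,r1:9,r2:Add1,r3:Add2,r4:Add3,r5:1
cycle 4: CDB Add1=1; issue MUL r1<-Mul1 // r0:8,r1:Mul1,r2:1,r3:Add2,r4:Add3,r5:1
cycle 5: CDB Add2=18; issue SUB r1<-Add1 // r0:8,r1:Add1,r2:1,r3:18,r4:Add3,r5:1

STATUS = TAG Add1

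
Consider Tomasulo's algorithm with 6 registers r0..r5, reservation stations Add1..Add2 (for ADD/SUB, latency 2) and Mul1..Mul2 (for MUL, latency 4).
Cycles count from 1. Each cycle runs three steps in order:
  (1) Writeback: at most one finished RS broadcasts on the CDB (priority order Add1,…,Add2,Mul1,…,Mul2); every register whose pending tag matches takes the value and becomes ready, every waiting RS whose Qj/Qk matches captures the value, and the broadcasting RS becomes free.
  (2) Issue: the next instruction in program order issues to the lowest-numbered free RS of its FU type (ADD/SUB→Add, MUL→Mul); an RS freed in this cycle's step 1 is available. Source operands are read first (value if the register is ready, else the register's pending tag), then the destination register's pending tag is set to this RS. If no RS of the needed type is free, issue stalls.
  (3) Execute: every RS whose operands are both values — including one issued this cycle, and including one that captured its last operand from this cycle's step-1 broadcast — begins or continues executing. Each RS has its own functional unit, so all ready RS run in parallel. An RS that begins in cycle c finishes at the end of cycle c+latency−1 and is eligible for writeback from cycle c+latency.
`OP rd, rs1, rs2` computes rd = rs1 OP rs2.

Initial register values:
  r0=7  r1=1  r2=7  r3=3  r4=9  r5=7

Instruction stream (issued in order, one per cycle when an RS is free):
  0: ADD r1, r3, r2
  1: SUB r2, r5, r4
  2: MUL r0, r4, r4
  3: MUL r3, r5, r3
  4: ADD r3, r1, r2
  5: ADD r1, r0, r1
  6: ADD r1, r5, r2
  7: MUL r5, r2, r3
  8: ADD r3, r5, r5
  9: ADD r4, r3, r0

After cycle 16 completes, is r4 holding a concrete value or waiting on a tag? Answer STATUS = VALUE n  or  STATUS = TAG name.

  c1: issue ADD r1<-Add1  regs: r0:7,r1:Add1,r2:7,r3:3,r4:9,r5:7
  c2: issue SUB r2<-Add2  regs: r0:7,r1:Add1,r2:Add2,r3:3,r4:9,r5:7
  c3: CDB Add1=10; issue MUL r0<-Mul1  regs: r0:Mul1,r1:10,r2:Add2,r3:3,r4:9,r5:7
  c4: CDB Add2=-2; issue MUL r3<-Mul2  regs: r0:Mul1,r1:10,r2:-2,r3:Mul2,r4:9,r5:7
  c5: issue ADD r3<-Add1  regs: r0:Mul1,r1:10,r2:-2,r3:Add1,r4:9,r5:7
  c6: issue ADD r1<-Add2  regs: r0:Mul1,r1:Add2,r2:-2,r3:Add1,r4:9,r5:7
  c7: CDB Add1=8; issue ADD r1<-Add1  regs: r0:Mul1,r1:Add1,r2:-2,r3:8,r4:9,r5:7
  c8: CDB Mul1=81; issue MUL r5<-Mul1  regs: r0:81,r1:Add1,r2:-2,r3:8,r4:9,r5:Mul1
  c9: CDB Add1=5; issue ADD r3<-Add1  regs: r0:81,r1:5,r2:-2,r3:Add1,r4:9,r5:Mul1
  c10: CDB Add2=91; issue ADD r4<-Add2  regs: r0:81,r1:5,r2:-2,r3:Add1,r4:Add2,r5:Mul1
  c11: CDB Mul2=21  regs: r0:81,r1:5,r2:-2,r3:Add1,r4:Add2,r5:Mul1
  c12: CDB Mul1=-16  regs: r0:81,r1:5,r2:-2,r3:Add1,r4:Add2,r5:-16
  c13: -  regs: r0:81,r1:5,r2:-2,r3:Add1,r4:Add2,r5:-16
  c14: CDB Add1=-32  regs: r0:81,r1:5,r2:-2,r3:-32,r4:Add2,r5:-16
  c15: -  regs: r0:81,r1:5,r2:-2,r3:-32,r4:Add2,r5:-16
  c16: CDB Add2=49  regs: r0:81,r1:5,r2:-2,r3:-32,r4:49,r5:-16

STATUS = VALUE 49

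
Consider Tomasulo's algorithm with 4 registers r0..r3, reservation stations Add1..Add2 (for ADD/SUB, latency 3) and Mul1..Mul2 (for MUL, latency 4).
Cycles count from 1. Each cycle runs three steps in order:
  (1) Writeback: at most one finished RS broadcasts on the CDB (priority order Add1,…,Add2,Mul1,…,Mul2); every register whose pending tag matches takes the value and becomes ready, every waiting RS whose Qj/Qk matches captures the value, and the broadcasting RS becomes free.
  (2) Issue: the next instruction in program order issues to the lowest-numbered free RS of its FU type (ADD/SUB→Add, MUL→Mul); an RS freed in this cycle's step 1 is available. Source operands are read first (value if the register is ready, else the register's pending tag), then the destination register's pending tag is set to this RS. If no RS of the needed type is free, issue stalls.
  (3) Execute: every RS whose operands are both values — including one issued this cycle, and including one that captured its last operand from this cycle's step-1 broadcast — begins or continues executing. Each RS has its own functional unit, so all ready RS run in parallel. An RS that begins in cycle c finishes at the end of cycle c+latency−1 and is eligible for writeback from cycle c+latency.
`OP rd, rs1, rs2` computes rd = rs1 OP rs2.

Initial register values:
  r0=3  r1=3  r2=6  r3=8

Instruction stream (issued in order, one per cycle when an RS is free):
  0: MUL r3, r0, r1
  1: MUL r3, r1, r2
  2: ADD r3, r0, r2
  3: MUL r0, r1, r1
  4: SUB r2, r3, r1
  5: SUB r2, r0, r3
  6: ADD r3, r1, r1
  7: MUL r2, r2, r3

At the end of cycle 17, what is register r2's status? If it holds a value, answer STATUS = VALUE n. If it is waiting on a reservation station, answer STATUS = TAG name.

c1: issue MUL r3<-Mul1 | r0:3,r1:3,r2:6,r3:Mul1
c2: issue MUL r3<-Mul2 | r0:3,r1:3,r2:6,r3:Mul2
c3: issue ADD r3<-Add1 | r0:3,r1:3,r2:6,r3:Add1
c4: stall | r0:3,r1:3,r2:6,r3:Add1
c5: CDB Mul1=9; issue MUL r0<-Mul1 | r0:Mul1,r1:3,r2:6,r3:Add1
c6: CDB Add1=9; issue SUB r2<-Add1 | r0:Mul1,r1:3,r2:Add1,r3:9
c7: CDB Mul2=18; issue SUB r2<-Add2 | r0:Mul1,r1:3,r2:Add2,r3:9
c8: stall | r0:Mul1,r1:3,r2:Add2,r3:9
c9: CDB Add1=6; issue ADD r3<-Add1 | r0:Mul1,r1:3,r2:Add2,r3:Add1
c10: CDB Mul1=9; issue MUL r2<-Mul1 | r0:9,r1:3,r2:Mul1,r3:Add1
c11: - | r0:9,r1:3,r2:Mul1,r3:Add1
c12: CDB Add1=6 | r0:9,r1:3,r2:Mul1,r3:6
c13: CDB Add2=0 | r0:9,r1:3,r2:Mul1,r3:6
c14: - | r0:9,r1:3,r2:Mul1,r3:6
c15: - | r0:9,r1:3,r2:Mul1,r3:6
c16: - | r0:9,r1:3,r2:Mul1,r3:6
c17: CDB Mul1=0 | r0:9,r1:3,r2:0,r3:6

STATUS = VALUE 0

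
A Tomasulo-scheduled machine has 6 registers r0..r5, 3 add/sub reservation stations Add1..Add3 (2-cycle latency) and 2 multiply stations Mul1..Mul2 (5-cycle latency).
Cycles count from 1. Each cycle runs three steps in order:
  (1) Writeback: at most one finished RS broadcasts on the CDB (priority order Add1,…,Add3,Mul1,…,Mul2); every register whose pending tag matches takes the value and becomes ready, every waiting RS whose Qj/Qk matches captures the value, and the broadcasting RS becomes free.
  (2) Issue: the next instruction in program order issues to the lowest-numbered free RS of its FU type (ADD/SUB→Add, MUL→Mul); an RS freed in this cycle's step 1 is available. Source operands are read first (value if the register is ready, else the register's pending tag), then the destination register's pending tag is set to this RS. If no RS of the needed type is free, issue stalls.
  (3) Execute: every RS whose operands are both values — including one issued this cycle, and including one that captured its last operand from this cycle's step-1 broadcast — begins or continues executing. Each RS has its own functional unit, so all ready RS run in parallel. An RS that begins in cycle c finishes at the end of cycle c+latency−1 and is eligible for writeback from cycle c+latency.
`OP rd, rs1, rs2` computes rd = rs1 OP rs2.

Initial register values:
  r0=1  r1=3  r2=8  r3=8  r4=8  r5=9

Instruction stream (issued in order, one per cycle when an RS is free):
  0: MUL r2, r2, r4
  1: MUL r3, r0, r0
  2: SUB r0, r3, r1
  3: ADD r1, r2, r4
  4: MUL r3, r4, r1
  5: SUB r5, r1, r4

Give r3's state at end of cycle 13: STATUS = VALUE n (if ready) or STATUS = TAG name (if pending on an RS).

STATUS = VALUE 576

  c1: issue MUL r2<-Mul1  regs: r0:1,r1:3,r2:Mul1,r3:8,r4:8,r5:9
  c2: issue MUL r3<-Mul2  regs: r0:1,r1:3,r2:Mul1,r3:Mul2,r4:8,r5:9
  c3: issue SUB r0<-Add1  regs: r0:Add1,r1:3,r2:Mul1,r3:Mul2,r4:8,r5:9
  c4: issue ADD r1<-Add2  regs: r0:Add1,r1:Add2,r2:Mul1,r3:Mul2,r4:8,r5:9
  c5: stall  regs: r0:Add1,r1:Add2,r2:Mul1,r3:Mul2,r4:8,r5:9
  c6: CDB Mul1=64; issue MUL r3<-Mul1  regs: r0:Add1,r1:Add2,r2:64,r3:Mul1,r4:8,r5:9
  c7: CDB Mul2=1; issue SUB r5<-Add3  regs: r0:Add1,r1:Add2,r2:64,r3:Mul1,r4:8,r5:Add3
  c8: CDB Add2=72  regs: r0:Add1,r1:72,r2:64,r3:Mul1,r4:8,r5:Add3
  c9: CDB Add1=-2  regs: r0:-2,r1:72,r2:64,r3:Mul1,r4:8,r5:Add3
  c10: CDB Add3=64  regs: r0:-2,r1:72,r2:64,r3:Mul1,r4:8,r5:64
  c11: -  regs: r0:-2,r1:72,r2:64,r3:Mul1,r4:8,r5:64
  c12: -  regs: r0:-2,r1:72,r2:64,r3:Mul1,r4:8,r5:64
  c13: CDB Mul1=576  regs: r0:-2,r1:72,r2:64,r3:576,r4:8,r5:64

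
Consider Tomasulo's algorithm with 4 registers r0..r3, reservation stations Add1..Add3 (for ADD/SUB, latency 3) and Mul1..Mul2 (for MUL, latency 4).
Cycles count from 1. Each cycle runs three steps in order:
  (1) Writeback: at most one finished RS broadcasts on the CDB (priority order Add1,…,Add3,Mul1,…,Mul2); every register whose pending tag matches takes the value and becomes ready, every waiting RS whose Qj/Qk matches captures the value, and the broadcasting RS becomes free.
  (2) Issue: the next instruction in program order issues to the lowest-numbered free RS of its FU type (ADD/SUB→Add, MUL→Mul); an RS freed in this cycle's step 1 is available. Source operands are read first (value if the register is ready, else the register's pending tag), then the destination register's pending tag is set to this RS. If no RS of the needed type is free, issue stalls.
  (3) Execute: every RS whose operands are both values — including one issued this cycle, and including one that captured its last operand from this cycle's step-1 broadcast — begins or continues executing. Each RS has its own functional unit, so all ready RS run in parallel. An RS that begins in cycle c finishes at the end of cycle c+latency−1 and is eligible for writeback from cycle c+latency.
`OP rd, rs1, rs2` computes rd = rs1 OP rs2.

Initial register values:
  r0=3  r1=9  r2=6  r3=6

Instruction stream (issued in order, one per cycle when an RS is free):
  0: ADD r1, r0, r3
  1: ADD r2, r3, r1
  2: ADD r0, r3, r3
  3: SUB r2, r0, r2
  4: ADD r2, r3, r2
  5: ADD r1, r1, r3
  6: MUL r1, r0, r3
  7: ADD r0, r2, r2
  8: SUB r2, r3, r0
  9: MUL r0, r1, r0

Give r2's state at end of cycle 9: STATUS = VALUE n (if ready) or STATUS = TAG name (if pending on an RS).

STATUS = TAG Add3

  c1: issue ADD r1<-Add1  regs: r0:3,r1:Add1,r2:6,r3:6
  c2: issue ADD r2<-Add2  regs: r0:3,r1:Add1,r2:Add2,r3:6
  c3: issue ADD r0<-Add3  regs: r0:Add3,r1:Add1,r2:Add2,r3:6
  c4: CDB Add1=9; issue SUB r2<-Add1  regs: r0:Add3,r1:9,r2:Add1,r3:6
  c5: stall  regs: r0:Add3,r1:9,r2:Add1,r3:6
  c6: CDB Add3=12; issue ADD r2<-Add3  regs: r0:12,r1:9,r2:Add3,r3:6
  c7: CDB Add2=15; issue ADD r1<-Add2  regs: r0:12,r1:Add2,r2:Add3,r3:6
  c8: issue MUL r1<-Mul1  regs: r0:12,r1:Mul1,r2:Add3,r3:6
  c9: stall  regs: r0:12,r1:Mul1,r2:Add3,r3:6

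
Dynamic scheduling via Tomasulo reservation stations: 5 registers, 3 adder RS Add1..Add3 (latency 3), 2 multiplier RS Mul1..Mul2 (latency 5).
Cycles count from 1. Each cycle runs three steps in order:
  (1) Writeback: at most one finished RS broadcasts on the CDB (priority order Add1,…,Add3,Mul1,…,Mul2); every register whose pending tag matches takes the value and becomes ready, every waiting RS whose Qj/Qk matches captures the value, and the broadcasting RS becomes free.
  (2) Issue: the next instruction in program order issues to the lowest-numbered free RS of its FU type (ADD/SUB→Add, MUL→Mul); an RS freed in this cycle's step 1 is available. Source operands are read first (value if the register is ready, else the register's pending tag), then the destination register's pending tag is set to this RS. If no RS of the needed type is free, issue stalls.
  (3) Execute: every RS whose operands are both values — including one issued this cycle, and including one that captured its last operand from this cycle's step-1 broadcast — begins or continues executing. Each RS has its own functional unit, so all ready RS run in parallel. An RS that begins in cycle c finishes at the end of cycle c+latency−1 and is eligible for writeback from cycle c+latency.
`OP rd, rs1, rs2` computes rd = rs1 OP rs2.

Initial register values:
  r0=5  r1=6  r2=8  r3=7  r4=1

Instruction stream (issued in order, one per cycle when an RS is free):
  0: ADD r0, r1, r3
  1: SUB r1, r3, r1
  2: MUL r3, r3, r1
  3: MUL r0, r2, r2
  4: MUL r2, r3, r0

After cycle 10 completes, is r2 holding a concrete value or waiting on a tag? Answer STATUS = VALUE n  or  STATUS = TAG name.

  c1: issue ADD r0<-Add1  regs: r0:Add1,r1:6,r2:8,r3:7,r4:1
  c2: issue SUB r1<-Add2  regs: r0:Add1,r1:Add2,r2:8,r3:7,r4:1
  c3: issue MUL r3<-Mul1  regs: r0:Add1,r1:Add2,r2:8,r3:Mul1,r4:1
  c4: CDB Add1=13; issue MUL r0<-Mul2  regs: r0:Mul2,r1:Add2,r2:8,r3:Mul1,r4:1
  c5: CDB Add2=1; stall  regs: r0:Mul2,r1:1,r2:8,r3:Mul1,r4:1
  c6: stall  regs: r0:Mul2,r1:1,r2:8,r3:Mul1,r4:1
  c7: stall  regs: r0:Mul2,r1:1,r2:8,r3:Mul1,r4:1
  c8: stall  regs: r0:Mul2,r1:1,r2:8,r3:Mul1,r4:1
  c9: CDB Mul2=64; issue MUL r2<-Mul2  regs: r0:64,r1:1,r2:Mul2,r3:Mul1,r4:1
  c10: CDB Mul1=7  regs: r0:64,r1:1,r2:Mul2,r3:7,r4:1

STATUS = TAG Mul2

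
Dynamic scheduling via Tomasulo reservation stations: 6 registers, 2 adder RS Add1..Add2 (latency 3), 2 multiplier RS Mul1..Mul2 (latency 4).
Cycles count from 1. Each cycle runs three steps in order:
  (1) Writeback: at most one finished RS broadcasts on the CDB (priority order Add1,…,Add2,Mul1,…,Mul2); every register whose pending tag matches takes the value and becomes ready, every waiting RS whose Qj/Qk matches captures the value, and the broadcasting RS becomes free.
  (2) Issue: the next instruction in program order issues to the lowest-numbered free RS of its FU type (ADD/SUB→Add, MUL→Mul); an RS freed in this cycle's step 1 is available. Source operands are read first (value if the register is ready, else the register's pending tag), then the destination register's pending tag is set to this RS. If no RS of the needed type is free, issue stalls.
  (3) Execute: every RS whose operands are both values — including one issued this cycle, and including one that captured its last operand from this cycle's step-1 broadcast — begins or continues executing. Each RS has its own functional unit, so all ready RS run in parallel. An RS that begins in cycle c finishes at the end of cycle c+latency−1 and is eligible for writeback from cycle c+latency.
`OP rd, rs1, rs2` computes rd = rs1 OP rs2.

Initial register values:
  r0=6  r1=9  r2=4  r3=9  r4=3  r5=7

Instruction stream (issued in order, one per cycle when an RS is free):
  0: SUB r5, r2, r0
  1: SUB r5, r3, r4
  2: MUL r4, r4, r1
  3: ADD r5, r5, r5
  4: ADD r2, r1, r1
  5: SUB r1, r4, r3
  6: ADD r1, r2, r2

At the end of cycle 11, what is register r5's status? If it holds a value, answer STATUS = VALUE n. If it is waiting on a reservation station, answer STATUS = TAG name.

cycle 1: issue SUB r5<-Add1 // r0:6,r1:9,r2:4,r3:9,r4:3,r5:Add1
cycle 2: issue SUB r5<-Add2 // r0:6,r1:9,r2:4,r3:9,r4:3,r5:Add2
cycle 3: issue MUL r4<-Mul1 // r0:6,r1:9,r2:4,r3:9,r4:Mul1,r5:Add2
cycle 4: CDB Add1=-2; issue ADD r5<-Add1 // r0:6,r1:9,r2:4,r3:9,r4:Mul1,r5:Add1
cycle 5: CDB Add2=6; issue ADD r2<-Add2 // r0:6,r1:9,r2:Add2,r3:9,r4:Mul1,r5:Add1
cycle 6: stall // r0:6,r1:9,r2:Add2,r3:9,r4:Mul1,r5:Add1
cycle 7: CDB Mul1=27; stall // r0:6,r1:9,r2:Add2,r3:9,r4:27,r5:Add1
cycle 8: CDB Add1=12; issue SUB r1<-Add1 // r0:6,r1:Add1,r2:Add2,r3:9,r4:27,r5:12
cycle 9: CDB Add2=18; issue ADD r1<-Add2 // r0:6,r1:Add2,r2:18,r3:9,r4:27,r5:12
cycle 10: - // r0:6,r1:Add2,r2:18,r3:9,r4:27,r5:12
cycle 11: CDB Add1=18 // r0:6,r1:Add2,r2:18,r3:9,r4:27,r5:12

STATUS = VALUE 12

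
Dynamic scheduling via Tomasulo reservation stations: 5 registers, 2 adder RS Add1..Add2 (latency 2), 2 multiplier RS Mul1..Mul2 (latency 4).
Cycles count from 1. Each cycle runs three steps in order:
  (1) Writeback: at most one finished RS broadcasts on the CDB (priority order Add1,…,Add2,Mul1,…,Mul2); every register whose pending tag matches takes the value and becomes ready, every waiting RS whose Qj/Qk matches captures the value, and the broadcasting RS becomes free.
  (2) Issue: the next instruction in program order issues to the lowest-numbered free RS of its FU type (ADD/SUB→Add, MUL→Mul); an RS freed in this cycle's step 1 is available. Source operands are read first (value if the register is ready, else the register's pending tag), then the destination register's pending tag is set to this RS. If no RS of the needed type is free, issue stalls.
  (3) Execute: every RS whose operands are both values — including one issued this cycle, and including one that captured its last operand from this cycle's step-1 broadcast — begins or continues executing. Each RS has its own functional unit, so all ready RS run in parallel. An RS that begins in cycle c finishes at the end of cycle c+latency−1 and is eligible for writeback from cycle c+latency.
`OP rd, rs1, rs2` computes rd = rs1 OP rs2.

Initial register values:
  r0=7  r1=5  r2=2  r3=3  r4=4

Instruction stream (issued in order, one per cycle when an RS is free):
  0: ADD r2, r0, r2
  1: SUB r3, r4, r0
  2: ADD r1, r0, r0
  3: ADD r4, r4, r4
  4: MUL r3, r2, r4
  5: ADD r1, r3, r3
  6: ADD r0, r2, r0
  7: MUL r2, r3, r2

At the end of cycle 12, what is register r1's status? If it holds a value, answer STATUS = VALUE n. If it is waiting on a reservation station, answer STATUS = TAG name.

c1: issue ADD r2<-Add1 | r0:7,r1:5,r2:Add1,r3:3,r4:4
c2: issue SUB r3<-Add2 | r0:7,r1:5,r2:Add1,r3:Add2,r4:4
c3: CDB Add1=9; issue ADD r1<-Add1 | r0:7,r1:Add1,r2:9,r3:Add2,r4:4
c4: CDB Add2=-3; issue ADD r4<-Add2 | r0:7,r1:Add1,r2:9,r3:-3,r4:Add2
c5: CDB Add1=14; issue MUL r3<-Mul1 | r0:7,r1:14,r2:9,r3:Mul1,r4:Add2
c6: CDB Add2=8; issue ADD r1<-Add1 | r0:7,r1:Add1,r2:9,r3:Mul1,r4:8
c7: issue ADD r0<-Add2 | r0:Add2,r1:Add1,r2:9,r3:Mul1,r4:8
c8: issue MUL r2<-Mul2 | r0:Add2,r1:Add1,r2:Mul2,r3:Mul1,r4:8
c9: CDB Add2=16 | r0:16,r1:Add1,r2:Mul2,r3:Mul1,r4:8
c10: CDB Mul1=72 | r0:16,r1:Add1,r2:Mul2,r3:72,r4:8
c11: - | r0:16,r1:Add1,r2:Mul2,r3:72,r4:8
c12: CDB Add1=144 | r0:16,r1:144,r2:Mul2,r3:72,r4:8

STATUS = VALUE 144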